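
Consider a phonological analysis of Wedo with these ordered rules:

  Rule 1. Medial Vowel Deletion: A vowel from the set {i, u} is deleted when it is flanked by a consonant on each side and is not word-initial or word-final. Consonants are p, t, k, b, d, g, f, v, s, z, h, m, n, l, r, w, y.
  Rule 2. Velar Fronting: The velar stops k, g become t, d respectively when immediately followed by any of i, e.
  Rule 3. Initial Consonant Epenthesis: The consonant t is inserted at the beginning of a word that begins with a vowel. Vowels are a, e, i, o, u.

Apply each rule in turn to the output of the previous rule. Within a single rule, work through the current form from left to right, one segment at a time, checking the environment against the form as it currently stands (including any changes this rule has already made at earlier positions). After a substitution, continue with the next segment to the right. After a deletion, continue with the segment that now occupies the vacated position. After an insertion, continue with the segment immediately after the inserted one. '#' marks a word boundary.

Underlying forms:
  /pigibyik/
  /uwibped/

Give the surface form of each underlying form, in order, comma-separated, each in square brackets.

/pigibyik/:
  Rule 1 Medial Vowel Deletion: [pigibyik] → [pgbyk]
  Rule 2 Velar Fronting: no change — [pgbyk]
  Rule 3 Initial Consonant Epenthesis: no change — [pgbyk]
/uwibped/:
  Rule 1 Medial Vowel Deletion: [uwibped] → [uwbped]
  Rule 2 Velar Fronting: no change — [uwbped]
  Rule 3 Initial Consonant Epenthesis: [uwbped] → [tuwbped]

[pgbyk], [tuwbped]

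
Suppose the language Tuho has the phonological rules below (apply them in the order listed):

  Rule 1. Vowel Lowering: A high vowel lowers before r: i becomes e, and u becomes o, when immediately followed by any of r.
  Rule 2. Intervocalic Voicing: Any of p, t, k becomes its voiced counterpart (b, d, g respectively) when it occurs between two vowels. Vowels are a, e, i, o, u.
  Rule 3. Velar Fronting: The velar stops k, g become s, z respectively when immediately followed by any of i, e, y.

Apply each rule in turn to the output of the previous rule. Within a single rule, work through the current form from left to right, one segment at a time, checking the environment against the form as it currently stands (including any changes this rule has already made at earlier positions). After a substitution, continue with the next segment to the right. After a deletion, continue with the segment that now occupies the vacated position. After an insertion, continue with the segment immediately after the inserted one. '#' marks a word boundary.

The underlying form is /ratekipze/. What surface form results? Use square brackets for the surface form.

[radezipze]

Rule 1 Vowel Lowering: no change — [ratekipze]
Rule 2 Intervocalic Voicing: [ratekipze] → [radegipze]
Rule 3 Velar Fronting: [radegipze] → [radezipze]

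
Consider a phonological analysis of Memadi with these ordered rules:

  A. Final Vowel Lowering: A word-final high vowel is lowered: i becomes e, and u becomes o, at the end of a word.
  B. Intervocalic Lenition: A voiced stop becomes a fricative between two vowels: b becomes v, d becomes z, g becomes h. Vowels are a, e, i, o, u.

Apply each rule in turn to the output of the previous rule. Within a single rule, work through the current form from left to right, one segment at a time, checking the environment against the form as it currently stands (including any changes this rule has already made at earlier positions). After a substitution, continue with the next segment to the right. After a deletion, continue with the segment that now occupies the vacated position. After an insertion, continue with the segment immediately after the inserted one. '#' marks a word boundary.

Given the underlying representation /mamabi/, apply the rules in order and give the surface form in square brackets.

A Final Vowel Lowering: [mamabi] → [mamabe]
B Intervocalic Lenition: [mamabe] → [mamave]

[mamave]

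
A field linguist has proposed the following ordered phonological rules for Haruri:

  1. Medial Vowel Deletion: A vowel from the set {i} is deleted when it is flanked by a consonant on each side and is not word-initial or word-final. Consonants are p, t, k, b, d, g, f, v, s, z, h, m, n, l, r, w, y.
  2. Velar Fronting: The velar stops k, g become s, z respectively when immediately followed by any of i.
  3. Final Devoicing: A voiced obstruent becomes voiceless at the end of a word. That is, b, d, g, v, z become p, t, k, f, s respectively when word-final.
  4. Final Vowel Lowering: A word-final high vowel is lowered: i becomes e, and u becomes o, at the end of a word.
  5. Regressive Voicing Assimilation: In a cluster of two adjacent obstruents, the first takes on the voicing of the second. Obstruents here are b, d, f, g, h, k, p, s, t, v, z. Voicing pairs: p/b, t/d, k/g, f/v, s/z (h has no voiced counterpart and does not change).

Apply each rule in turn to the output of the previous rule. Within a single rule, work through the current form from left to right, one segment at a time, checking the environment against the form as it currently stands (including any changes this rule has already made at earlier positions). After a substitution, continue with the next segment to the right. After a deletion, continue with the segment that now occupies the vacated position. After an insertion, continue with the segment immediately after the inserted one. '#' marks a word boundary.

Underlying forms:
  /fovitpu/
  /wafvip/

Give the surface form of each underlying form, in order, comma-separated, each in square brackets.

/fovitpu/:
  1 Medial Vowel Deletion: [fovitpu] → [fovtpu]
  2 Velar Fronting: no change — [fovtpu]
  3 Final Devoicing: no change — [fovtpu]
  4 Final Vowel Lowering: [fovtpu] → [fovtpo]
  5 Regressive Voicing Assimilation: [fovtpo] → [foftpo]
/wafvip/:
  1 Medial Vowel Deletion: [wafvip] → [wafvp]
  2 Velar Fronting: no change — [wafvp]
  3 Final Devoicing: no change — [wafvp]
  4 Final Vowel Lowering: no change — [wafvp]
  5 Regressive Voicing Assimilation: [wafvp] → [wavfp]

[foftpo], [wavfp]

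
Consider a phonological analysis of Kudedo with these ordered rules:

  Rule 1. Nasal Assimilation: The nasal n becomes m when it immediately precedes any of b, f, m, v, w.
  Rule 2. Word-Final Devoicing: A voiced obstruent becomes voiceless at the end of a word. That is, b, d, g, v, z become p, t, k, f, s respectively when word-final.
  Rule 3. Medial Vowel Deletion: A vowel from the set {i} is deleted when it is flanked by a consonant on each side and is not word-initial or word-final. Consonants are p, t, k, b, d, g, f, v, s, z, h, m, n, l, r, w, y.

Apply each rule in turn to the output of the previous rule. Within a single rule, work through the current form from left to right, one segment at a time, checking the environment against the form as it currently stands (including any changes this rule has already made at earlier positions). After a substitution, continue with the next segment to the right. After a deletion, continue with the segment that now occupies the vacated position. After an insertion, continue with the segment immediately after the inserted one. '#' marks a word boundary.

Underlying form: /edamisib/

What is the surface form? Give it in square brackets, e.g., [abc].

[edamsp]

Rule 1 Nasal Assimilation: no change — [edamisib]
Rule 2 Word-Final Devoicing: [edamisib] → [edamisip]
Rule 3 Medial Vowel Deletion: [edamisip] → [edamsp]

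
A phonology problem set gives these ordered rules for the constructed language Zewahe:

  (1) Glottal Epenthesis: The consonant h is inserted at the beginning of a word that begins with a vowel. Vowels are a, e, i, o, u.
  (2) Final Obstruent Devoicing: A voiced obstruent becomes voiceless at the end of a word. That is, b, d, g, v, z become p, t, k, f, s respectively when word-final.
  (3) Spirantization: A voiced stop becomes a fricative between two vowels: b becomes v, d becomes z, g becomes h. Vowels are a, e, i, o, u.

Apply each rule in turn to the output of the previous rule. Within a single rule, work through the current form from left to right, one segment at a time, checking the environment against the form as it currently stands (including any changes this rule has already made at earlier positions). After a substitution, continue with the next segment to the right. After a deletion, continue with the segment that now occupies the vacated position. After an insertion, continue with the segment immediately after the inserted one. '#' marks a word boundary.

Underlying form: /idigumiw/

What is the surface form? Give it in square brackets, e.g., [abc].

[hizihumiw]

(1) Glottal Epenthesis: [idigumiw] → [hidigumiw]
(2) Final Obstruent Devoicing: no change — [hidigumiw]
(3) Spirantization: [hidigumiw] → [hizihumiw]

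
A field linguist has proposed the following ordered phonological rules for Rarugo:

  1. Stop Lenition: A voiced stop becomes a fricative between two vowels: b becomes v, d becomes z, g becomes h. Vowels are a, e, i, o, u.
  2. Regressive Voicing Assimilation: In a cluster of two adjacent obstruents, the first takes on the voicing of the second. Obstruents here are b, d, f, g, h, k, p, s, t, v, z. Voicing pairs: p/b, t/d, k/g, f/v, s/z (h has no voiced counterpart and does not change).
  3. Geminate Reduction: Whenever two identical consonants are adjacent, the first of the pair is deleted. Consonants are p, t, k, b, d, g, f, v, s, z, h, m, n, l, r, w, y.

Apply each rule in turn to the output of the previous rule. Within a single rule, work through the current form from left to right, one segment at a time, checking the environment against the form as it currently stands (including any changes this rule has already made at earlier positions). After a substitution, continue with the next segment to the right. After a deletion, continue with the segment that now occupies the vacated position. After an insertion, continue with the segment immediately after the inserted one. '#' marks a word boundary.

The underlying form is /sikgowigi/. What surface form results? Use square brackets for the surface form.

[sigowihi]

1 Stop Lenition: [sikgowigi] → [sikgowihi]
2 Regressive Voicing Assimilation: [sikgowihi] → [siggowihi]
3 Geminate Reduction: [siggowihi] → [sigowihi]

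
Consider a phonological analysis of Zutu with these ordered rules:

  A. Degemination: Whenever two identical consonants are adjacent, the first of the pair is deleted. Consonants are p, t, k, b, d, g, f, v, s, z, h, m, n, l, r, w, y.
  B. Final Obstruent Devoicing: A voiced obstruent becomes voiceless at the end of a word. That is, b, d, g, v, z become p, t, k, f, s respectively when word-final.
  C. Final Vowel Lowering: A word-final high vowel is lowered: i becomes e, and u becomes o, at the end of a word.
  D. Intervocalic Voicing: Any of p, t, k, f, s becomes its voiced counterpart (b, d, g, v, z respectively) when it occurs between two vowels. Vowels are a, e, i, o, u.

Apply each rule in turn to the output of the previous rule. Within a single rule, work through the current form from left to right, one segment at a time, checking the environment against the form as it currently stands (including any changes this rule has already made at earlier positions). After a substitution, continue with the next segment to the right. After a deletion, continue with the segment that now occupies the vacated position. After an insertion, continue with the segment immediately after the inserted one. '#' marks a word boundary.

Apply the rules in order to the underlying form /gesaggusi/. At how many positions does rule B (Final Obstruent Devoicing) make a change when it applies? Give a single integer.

0

A Degemination: [gesaggusi] → [gesagusi]
B Final Obstruent Devoicing: no change — [gesagusi]
C Final Vowel Lowering: [gesagusi] → [gesaguse]
D Intervocalic Voicing: [gesaguse] → [gezaguze]
Rule B changed 0 position(s).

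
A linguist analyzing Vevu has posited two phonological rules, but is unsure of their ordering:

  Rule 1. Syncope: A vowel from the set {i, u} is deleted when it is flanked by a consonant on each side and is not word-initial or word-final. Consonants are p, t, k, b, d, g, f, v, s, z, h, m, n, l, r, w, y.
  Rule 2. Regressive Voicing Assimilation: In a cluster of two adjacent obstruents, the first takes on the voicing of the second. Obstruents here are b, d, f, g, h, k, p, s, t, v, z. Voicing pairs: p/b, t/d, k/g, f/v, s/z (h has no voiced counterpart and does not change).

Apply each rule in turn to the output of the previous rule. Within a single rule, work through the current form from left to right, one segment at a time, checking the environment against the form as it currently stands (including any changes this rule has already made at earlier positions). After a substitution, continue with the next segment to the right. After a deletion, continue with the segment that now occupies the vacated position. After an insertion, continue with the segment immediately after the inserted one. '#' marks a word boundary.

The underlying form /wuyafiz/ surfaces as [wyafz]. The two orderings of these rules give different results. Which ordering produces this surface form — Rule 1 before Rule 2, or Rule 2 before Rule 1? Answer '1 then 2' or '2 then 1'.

Order 1 then 2:
  1 Syncope: [wuyafiz] → [wyafz]
  2 Regressive Voicing Assimilation: [wyafz] → [wyavz]
  result: [wyavz]
Order 2 then 1:
  2 Regressive Voicing Assimilation: no change — [wuyafiz]
  1 Syncope: [wuyafiz] → [wyafz]
  result: [wyafz]

2 then 1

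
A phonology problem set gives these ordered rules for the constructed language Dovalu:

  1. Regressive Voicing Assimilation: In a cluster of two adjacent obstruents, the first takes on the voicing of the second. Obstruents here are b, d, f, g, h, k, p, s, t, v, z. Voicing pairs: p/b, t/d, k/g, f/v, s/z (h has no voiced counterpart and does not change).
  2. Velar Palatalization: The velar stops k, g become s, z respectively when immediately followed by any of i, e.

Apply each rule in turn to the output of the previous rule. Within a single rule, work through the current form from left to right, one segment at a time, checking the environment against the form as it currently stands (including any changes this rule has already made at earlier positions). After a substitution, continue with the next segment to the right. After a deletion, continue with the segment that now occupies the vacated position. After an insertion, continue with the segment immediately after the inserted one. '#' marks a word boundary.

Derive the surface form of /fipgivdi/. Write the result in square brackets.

[fibzivdi]

1 Regressive Voicing Assimilation: [fipgivdi] → [fibgivdi]
2 Velar Palatalization: [fibgivdi] → [fibzivdi]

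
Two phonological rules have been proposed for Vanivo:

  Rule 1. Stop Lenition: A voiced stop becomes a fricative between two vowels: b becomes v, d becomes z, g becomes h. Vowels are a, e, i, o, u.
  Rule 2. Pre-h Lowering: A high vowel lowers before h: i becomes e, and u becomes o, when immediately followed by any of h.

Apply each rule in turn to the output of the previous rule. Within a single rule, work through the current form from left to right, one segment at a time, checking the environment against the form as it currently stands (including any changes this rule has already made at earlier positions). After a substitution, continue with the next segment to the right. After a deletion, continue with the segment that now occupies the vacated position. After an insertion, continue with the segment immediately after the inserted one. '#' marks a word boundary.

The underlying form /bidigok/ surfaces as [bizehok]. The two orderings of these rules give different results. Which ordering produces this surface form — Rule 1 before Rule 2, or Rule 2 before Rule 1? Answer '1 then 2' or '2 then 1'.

Order 1 then 2:
  1 Stop Lenition: [bidigok] → [bizihok]
  2 Pre-h Lowering: [bizihok] → [bizehok]
  result: [bizehok]
Order 2 then 1:
  2 Pre-h Lowering: no change — [bidigok]
  1 Stop Lenition: [bidigok] → [bizihok]
  result: [bizihok]

1 then 2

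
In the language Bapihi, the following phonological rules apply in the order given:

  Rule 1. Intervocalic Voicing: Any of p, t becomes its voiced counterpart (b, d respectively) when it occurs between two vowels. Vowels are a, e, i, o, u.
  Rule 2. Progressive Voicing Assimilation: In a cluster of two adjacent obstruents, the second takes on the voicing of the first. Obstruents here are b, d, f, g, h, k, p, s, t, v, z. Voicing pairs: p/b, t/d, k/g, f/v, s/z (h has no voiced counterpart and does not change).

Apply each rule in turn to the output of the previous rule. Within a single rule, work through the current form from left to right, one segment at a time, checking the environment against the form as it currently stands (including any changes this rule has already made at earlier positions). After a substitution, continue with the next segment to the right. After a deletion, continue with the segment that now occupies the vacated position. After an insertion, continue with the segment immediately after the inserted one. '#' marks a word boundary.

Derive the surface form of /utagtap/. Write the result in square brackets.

[udagdap]

Rule 1 Intervocalic Voicing: [utagtap] → [udagtap]
Rule 2 Progressive Voicing Assimilation: [udagtap] → [udagdap]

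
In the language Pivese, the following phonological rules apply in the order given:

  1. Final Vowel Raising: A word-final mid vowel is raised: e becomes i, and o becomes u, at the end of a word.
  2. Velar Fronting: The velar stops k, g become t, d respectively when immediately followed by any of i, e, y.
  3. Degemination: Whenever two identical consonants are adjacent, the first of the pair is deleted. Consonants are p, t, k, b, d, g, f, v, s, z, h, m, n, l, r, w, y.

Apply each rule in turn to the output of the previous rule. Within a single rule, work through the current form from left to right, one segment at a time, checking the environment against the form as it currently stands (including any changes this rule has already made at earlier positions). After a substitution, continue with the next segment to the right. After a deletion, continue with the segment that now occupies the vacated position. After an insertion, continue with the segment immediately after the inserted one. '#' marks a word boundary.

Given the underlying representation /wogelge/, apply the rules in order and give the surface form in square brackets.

[wodeldi]

1 Final Vowel Raising: [wogelge] → [wogelgi]
2 Velar Fronting: [wogelgi] → [wodeldi]
3 Degemination: no change — [wodeldi]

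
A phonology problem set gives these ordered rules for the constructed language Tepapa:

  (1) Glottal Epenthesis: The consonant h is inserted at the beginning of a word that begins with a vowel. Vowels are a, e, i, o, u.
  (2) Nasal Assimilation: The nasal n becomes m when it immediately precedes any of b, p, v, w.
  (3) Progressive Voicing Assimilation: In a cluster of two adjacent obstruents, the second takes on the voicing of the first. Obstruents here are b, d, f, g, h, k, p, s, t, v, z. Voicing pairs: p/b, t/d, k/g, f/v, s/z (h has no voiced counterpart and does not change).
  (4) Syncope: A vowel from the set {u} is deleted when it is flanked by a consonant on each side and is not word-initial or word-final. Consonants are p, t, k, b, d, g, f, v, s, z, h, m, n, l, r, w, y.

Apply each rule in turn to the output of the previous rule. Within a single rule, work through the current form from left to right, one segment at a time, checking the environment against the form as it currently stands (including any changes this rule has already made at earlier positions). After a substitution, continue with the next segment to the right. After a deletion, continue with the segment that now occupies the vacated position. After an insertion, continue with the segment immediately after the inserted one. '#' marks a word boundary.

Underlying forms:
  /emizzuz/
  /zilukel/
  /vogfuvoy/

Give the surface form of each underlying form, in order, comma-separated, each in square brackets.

[hemizzz], [zilkel], [vogvvoy]

/emizzuz/:
  (1) Glottal Epenthesis: [emizzuz] → [hemizzuz]
  (2) Nasal Assimilation: no change — [hemizzuz]
  (3) Progressive Voicing Assimilation: no change — [hemizzuz]
  (4) Syncope: [hemizzuz] → [hemizzz]
/zilukel/:
  (1) Glottal Epenthesis: no change — [zilukel]
  (2) Nasal Assimilation: no change — [zilukel]
  (3) Progressive Voicing Assimilation: no change — [zilukel]
  (4) Syncope: [zilukel] → [zilkel]
/vogfuvoy/:
  (1) Glottal Epenthesis: no change — [vogfuvoy]
  (2) Nasal Assimilation: no change — [vogfuvoy]
  (3) Progressive Voicing Assimilation: [vogfuvoy] → [vogvuvoy]
  (4) Syncope: [vogvuvoy] → [vogvvoy]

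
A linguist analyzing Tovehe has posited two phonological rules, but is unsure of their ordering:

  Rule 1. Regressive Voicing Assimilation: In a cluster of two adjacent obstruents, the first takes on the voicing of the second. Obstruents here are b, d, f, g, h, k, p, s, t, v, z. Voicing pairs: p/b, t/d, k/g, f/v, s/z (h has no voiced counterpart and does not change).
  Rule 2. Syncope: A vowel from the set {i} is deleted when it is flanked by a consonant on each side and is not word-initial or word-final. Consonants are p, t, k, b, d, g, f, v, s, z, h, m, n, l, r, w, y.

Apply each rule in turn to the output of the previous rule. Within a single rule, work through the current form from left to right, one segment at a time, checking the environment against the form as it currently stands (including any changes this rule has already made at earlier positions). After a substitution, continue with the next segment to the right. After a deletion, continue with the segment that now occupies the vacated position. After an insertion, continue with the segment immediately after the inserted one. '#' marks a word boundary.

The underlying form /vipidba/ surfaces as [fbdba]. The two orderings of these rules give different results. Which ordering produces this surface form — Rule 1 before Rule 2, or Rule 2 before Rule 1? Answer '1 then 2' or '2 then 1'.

2 then 1

Order 1 then 2:
  1 Regressive Voicing Assimilation: no change — [vipidba]
  2 Syncope: [vipidba] → [vpdba]
  result: [vpdba]
Order 2 then 1:
  2 Syncope: [vipidba] → [vpdba]
  1 Regressive Voicing Assimilation: [vpdba] → [fbdba]
  result: [fbdba]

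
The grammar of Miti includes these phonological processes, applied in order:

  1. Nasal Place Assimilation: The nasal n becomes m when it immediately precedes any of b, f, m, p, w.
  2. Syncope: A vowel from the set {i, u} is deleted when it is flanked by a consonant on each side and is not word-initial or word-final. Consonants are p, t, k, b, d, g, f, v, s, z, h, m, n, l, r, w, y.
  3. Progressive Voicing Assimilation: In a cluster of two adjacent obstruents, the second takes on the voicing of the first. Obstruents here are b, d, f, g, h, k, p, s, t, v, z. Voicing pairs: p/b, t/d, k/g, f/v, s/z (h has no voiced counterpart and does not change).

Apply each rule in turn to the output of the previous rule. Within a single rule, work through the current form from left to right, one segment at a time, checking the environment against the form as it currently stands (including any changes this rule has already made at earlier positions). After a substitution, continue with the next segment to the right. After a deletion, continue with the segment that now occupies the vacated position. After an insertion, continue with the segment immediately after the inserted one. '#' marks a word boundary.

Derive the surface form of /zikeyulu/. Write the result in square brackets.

1 Nasal Place Assimilation: no change — [zikeyulu]
2 Syncope: [zikeyulu] → [zkeylu]
3 Progressive Voicing Assimilation: [zkeylu] → [zgeylu]

[zgeylu]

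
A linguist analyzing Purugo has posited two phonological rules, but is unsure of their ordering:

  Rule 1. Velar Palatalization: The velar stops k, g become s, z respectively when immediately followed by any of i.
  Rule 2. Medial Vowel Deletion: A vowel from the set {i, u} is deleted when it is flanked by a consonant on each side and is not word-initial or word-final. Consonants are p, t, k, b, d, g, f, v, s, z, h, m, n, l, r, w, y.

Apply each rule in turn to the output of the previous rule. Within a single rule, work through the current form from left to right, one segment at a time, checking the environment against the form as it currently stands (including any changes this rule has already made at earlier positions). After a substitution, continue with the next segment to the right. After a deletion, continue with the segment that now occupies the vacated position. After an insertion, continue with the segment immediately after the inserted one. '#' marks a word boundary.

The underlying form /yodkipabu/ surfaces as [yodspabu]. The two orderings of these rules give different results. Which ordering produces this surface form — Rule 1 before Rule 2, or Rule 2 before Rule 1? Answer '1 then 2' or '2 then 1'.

1 then 2

Order 1 then 2:
  1 Velar Palatalization: [yodkipabu] → [yodsipabu]
  2 Medial Vowel Deletion: [yodsipabu] → [yodspabu]
  result: [yodspabu]
Order 2 then 1:
  2 Medial Vowel Deletion: [yodkipabu] → [yodkpabu]
  1 Velar Palatalization: no change — [yodkpabu]
  result: [yodkpabu]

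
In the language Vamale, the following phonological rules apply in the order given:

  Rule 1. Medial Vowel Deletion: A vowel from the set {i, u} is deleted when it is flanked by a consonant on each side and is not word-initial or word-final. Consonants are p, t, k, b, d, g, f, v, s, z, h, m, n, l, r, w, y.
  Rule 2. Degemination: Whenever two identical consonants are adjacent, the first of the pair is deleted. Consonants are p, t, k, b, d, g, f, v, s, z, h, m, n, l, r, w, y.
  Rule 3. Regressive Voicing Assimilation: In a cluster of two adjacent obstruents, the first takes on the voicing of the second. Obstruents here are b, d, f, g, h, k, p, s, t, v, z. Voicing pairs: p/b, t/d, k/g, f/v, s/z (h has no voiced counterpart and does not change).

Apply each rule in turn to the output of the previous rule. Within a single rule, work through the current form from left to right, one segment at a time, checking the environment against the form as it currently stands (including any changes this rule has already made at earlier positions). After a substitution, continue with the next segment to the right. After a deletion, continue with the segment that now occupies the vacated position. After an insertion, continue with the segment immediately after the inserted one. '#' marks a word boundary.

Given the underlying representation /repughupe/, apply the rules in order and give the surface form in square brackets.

Rule 1 Medial Vowel Deletion: [repughupe] → [repghpe]
Rule 2 Degemination: no change — [repghpe]
Rule 3 Regressive Voicing Assimilation: [repghpe] → [rebkhpe]

[rebkhpe]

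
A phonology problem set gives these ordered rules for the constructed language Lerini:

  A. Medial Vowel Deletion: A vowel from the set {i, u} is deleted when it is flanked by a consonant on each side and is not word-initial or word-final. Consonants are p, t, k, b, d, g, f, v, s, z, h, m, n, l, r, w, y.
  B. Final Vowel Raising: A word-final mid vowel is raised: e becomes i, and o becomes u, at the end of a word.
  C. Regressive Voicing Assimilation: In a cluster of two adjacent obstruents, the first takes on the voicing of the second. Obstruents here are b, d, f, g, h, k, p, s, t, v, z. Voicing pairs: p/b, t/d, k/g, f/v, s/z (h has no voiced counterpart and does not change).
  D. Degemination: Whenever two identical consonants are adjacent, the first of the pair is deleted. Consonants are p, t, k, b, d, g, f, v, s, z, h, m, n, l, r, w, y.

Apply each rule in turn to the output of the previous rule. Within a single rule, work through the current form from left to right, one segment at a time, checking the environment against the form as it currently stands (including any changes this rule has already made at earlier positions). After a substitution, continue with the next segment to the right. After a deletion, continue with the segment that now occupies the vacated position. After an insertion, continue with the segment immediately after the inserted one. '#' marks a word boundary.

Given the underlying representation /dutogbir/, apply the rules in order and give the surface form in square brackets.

A Medial Vowel Deletion: [dutogbir] → [dtogbr]
B Final Vowel Raising: no change — [dtogbr]
C Regressive Voicing Assimilation: [dtogbr] → [ttogbr]
D Degemination: [ttogbr] → [togbr]

[togbr]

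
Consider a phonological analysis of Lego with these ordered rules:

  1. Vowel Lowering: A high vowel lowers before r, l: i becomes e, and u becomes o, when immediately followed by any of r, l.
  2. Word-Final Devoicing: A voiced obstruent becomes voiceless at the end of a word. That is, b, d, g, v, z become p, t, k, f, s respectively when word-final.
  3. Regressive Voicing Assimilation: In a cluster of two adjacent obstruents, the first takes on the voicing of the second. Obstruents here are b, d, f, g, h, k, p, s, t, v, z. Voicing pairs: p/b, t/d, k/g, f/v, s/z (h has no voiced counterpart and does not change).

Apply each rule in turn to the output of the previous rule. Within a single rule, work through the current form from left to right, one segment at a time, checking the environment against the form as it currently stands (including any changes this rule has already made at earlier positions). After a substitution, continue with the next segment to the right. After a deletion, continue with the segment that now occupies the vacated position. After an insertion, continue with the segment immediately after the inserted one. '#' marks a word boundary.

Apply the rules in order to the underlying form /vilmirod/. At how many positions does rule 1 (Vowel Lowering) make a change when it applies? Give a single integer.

1 Vowel Lowering: [vilmirod] → [velmerod]
2 Word-Final Devoicing: [velmerod] → [velmerot]
3 Regressive Voicing Assimilation: no change — [velmerot]
Rule 1 changed 2 position(s).

2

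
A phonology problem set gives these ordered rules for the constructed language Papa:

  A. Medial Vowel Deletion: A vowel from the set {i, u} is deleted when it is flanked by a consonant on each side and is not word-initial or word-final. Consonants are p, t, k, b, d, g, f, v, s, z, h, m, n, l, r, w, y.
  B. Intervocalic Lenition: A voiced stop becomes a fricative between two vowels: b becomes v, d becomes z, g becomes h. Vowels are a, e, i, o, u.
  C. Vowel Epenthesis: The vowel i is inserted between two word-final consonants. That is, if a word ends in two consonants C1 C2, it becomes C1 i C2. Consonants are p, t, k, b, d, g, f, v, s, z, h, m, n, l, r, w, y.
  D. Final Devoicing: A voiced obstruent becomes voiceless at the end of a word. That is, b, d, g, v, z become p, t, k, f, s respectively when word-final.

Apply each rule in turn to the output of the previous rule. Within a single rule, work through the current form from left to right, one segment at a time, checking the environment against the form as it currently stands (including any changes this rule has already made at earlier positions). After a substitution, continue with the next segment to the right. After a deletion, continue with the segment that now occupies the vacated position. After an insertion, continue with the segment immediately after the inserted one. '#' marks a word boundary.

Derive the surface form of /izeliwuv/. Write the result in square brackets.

[izelwif]

A Medial Vowel Deletion: [izeliwuv] → [izelwv]
B Intervocalic Lenition: no change — [izelwv]
C Vowel Epenthesis: [izelwv] → [izelwiv]
D Final Devoicing: [izelwiv] → [izelwif]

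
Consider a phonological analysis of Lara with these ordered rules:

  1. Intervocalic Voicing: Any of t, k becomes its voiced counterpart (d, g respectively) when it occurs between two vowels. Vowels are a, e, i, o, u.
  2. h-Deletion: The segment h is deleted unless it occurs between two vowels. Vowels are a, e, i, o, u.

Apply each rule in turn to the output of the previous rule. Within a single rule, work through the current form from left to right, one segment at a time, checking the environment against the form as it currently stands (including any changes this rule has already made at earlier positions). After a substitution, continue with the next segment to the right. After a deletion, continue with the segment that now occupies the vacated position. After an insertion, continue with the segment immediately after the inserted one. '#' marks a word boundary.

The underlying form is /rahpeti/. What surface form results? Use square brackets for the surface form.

1 Intervocalic Voicing: [rahpeti] → [rahpedi]
2 h-Deletion: [rahpedi] → [rapedi]

[rapedi]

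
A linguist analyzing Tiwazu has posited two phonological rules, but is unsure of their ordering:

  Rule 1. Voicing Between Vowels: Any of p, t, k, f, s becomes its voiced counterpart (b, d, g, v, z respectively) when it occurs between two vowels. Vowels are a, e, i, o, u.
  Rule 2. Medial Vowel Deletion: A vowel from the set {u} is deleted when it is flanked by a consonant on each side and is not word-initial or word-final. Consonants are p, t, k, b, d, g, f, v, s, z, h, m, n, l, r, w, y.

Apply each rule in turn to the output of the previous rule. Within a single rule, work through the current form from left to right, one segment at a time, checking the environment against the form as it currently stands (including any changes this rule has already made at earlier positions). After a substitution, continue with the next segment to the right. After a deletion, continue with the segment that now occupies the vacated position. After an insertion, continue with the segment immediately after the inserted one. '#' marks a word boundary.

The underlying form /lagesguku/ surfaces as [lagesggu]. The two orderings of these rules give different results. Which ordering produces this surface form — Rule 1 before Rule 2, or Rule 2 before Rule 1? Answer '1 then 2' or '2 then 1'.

1 then 2

Order 1 then 2:
  1 Voicing Between Vowels: [lagesguku] → [lagesgugu]
  2 Medial Vowel Deletion: [lagesgugu] → [lagesggu]
  result: [lagesggu]
Order 2 then 1:
  2 Medial Vowel Deletion: [lagesguku] → [lagesgku]
  1 Voicing Between Vowels: no change — [lagesgku]
  result: [lagesgku]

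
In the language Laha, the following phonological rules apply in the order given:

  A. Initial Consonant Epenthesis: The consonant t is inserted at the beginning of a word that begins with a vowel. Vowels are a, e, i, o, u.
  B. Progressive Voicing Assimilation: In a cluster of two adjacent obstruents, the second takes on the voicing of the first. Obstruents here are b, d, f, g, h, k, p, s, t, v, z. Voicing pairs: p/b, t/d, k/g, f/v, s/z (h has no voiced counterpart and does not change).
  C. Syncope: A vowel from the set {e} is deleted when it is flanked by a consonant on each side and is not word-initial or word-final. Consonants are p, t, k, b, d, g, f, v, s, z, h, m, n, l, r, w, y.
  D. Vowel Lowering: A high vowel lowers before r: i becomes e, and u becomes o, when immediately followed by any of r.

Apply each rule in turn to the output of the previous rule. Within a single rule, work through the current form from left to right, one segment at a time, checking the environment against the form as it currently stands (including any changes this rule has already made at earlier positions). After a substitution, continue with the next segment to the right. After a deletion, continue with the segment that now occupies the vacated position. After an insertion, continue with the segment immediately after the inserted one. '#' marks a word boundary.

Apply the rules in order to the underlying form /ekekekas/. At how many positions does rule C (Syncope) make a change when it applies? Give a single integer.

A Initial Consonant Epenthesis: [ekekekas] → [tekekekas]
B Progressive Voicing Assimilation: no change — [tekekekas]
C Syncope: [tekekekas] → [tkkkas]
D Vowel Lowering: no change — [tkkkas]
Rule C changed 3 position(s).

3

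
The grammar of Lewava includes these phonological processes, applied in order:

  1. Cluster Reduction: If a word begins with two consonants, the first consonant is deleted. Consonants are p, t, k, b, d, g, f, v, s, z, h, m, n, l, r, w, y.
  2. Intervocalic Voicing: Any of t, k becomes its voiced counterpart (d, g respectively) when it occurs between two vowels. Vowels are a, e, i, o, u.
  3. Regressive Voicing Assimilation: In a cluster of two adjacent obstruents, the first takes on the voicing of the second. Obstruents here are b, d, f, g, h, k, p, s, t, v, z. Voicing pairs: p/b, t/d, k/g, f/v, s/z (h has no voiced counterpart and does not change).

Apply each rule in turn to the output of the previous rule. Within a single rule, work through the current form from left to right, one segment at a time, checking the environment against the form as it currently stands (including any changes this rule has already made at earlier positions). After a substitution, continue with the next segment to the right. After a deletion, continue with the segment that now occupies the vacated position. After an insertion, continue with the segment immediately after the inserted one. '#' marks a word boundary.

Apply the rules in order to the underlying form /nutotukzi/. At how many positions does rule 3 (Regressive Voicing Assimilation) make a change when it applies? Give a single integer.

1 Cluster Reduction: no change — [nutotukzi]
2 Intervocalic Voicing: [nutotukzi] → [nudodukzi]
3 Regressive Voicing Assimilation: [nudodukzi] → [nudodugzi]
Rule 3 changed 1 position(s).

1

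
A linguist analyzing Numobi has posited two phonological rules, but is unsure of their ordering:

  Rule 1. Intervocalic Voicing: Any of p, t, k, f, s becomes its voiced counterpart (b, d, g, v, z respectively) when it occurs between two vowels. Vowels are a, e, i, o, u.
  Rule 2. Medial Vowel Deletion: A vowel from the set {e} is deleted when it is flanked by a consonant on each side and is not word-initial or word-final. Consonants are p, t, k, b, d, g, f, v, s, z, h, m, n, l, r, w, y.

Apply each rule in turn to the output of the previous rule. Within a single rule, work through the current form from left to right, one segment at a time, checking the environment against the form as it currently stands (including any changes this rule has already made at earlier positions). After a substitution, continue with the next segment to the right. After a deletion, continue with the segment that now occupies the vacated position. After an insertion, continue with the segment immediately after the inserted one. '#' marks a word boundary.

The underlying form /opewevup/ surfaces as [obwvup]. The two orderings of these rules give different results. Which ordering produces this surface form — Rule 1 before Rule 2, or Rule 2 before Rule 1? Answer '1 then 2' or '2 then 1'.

1 then 2

Order 1 then 2:
  1 Intervocalic Voicing: [opewevup] → [obewevup]
  2 Medial Vowel Deletion: [obewevup] → [obwvup]
  result: [obwvup]
Order 2 then 1:
  2 Medial Vowel Deletion: [opewevup] → [opwvup]
  1 Intervocalic Voicing: no change — [opwvup]
  result: [opwvup]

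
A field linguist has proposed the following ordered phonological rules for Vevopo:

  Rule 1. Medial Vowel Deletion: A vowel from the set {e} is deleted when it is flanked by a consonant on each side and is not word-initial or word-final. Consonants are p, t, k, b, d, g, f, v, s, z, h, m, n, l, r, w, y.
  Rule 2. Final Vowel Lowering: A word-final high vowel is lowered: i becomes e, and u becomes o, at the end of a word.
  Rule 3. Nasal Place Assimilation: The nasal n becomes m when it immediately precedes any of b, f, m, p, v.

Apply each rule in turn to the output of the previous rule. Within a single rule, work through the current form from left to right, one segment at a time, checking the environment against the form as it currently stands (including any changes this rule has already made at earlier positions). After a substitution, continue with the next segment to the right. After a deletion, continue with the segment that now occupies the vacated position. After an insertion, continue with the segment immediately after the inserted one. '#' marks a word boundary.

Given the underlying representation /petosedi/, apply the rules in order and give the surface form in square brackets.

Rule 1 Medial Vowel Deletion: [petosedi] → [ptosdi]
Rule 2 Final Vowel Lowering: [ptosdi] → [ptosde]
Rule 3 Nasal Place Assimilation: no change — [ptosde]

[ptosde]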